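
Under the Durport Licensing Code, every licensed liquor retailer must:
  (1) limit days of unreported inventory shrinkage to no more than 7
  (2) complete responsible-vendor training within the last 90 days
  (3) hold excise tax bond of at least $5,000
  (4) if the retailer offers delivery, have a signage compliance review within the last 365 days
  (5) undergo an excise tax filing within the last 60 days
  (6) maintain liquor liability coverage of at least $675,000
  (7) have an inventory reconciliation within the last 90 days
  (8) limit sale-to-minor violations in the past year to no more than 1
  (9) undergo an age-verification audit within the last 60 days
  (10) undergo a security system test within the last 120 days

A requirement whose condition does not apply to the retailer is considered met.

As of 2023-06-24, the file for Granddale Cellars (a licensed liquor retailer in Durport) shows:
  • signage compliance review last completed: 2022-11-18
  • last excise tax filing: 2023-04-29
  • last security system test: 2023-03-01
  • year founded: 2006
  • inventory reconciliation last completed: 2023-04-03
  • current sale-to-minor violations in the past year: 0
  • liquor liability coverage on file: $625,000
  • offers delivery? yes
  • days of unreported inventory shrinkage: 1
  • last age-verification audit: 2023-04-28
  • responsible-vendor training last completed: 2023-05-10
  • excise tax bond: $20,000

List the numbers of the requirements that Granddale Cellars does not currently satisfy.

1. days of unreported inventory shrinkage 1 ≤ 7 → met
2. responsible-vendor training 45 days ago vs limit 90 → met
3. excise tax bond $20,000 ≥ $5,000 → met
4. condition 'offers delivery' holds; signage compliance review 218 days ago vs limit 365 → met
5. excise tax filing 56 days ago vs limit 60 → met
6. liquor liability coverage $625,000 < $675,000 → not met
7. inventory reconciliation 82 days ago vs limit 90 → met
8. sale-to-minor violations in the past year 0 ≤ 1 → met
9. age-verification audit 57 days ago vs limit 60 → met
10. security system test 115 days ago vs limit 120 → met
Not met: 6

6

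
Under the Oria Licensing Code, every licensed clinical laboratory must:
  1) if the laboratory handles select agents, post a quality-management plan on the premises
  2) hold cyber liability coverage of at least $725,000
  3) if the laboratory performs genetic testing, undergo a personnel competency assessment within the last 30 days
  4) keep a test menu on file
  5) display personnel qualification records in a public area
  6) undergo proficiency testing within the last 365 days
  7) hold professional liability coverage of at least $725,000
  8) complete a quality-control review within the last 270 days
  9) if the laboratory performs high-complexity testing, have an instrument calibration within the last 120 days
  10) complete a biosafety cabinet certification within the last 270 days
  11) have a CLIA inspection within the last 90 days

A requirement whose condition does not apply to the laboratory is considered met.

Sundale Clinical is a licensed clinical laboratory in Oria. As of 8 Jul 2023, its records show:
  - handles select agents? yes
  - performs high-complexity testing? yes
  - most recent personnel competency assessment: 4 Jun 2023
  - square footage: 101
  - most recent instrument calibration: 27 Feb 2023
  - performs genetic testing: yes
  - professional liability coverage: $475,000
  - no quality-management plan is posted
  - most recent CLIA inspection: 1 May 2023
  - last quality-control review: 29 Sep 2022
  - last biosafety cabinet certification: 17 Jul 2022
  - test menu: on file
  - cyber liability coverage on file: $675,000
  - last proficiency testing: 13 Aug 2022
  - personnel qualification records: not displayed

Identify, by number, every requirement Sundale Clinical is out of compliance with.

1. condition 'handles select agents' holds; quality-management plan absent → not met
2. cyber liability coverage $675,000 < $725,000 → not met
3. condition 'performs genetic testing' holds; personnel competency assessment 34 days ago vs limit 30 → not met
4. test menu present → met
5. personnel qualification records absent → not met
6. proficiency testing 329 days ago vs limit 365 → met
7. professional liability coverage $475,000 < $725,000 → not met
8. quality-control review 282 days ago vs limit 270 → not met
9. condition 'performs high-complexity testing' holds; instrument calibration 131 days ago vs limit 120 → not met
10. biosafety cabinet certification 356 days ago vs limit 270 → not met
11. CLIA inspection 68 days ago vs limit 90 → met
Not met: 1, 2, 3, 5, 7, 8, 9, 10

1, 2, 3, 5, 7, 8, 9, 10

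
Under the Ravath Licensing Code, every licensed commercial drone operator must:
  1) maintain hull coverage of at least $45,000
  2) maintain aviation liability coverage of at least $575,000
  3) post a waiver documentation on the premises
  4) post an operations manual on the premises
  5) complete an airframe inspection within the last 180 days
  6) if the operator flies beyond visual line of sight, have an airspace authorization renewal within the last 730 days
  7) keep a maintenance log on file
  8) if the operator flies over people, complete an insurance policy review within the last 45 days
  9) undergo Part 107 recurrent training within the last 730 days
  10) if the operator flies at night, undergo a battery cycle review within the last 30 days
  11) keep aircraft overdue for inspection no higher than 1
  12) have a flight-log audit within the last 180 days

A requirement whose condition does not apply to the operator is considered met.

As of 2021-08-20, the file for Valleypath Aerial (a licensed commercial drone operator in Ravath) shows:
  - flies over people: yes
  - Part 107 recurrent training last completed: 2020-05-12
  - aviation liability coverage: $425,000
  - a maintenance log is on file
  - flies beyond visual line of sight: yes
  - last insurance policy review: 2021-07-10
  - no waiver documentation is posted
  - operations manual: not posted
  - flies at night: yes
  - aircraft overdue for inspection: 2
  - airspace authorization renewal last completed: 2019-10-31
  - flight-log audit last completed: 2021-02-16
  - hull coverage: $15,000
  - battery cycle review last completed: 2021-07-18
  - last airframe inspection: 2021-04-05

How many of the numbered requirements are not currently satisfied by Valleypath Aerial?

7

1. hull coverage $15,000 < $45,000 → not met
2. aviation liability coverage $425,000 < $575,000 → not met
3. waiver documentation absent → not met
4. operations manual absent → not met
5. airframe inspection 137 days ago vs limit 180 → met
6. condition 'flies beyond visual line of sight' holds; airspace authorization renewal 659 days ago vs limit 730 → met
7. maintenance log present → met
8. condition 'flies over people' holds; insurance policy review 41 days ago vs limit 45 → met
9. Part 107 recurrent training 465 days ago vs limit 730 → met
10. condition 'flies at night' holds; battery cycle review 33 days ago vs limit 30 → not met
11. aircraft overdue for inspection 2 > 1 → not met
12. flight-log audit 185 days ago vs limit 180 → not met
Not met: 7 of 12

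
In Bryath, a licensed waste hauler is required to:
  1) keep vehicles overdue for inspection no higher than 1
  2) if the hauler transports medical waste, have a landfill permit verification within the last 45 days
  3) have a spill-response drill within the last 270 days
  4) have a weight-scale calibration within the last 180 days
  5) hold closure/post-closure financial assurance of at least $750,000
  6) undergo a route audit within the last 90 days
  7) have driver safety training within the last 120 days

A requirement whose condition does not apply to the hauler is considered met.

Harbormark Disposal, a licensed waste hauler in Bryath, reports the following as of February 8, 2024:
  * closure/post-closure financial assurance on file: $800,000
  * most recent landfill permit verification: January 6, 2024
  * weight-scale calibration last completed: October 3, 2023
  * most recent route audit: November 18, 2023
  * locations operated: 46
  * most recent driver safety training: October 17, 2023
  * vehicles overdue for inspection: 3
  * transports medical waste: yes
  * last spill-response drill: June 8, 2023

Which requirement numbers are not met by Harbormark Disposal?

1

1. vehicles overdue for inspection 3 > 1 → not met
2. condition 'transports medical waste' holds; landfill permit verification 33 days ago vs limit 45 → met
3. spill-response drill 245 days ago vs limit 270 → met
4. weight-scale calibration 128 days ago vs limit 180 → met
5. closure/post-closure financial assurance $800,000 ≥ $750,000 → met
6. route audit 82 days ago vs limit 90 → met
7. driver safety training 114 days ago vs limit 120 → met
Not met: 1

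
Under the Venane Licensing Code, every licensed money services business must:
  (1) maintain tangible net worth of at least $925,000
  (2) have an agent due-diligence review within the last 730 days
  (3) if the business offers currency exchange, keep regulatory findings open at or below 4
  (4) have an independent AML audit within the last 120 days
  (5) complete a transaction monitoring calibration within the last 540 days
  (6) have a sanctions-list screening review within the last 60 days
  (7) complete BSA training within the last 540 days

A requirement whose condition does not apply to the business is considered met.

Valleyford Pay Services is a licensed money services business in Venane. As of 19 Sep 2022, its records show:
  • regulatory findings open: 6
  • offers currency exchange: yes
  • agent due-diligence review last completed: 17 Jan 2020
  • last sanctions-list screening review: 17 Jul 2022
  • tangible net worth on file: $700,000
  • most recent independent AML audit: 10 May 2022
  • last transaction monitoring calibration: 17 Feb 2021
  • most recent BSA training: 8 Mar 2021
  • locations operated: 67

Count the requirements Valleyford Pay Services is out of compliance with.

7

1. tangible net worth $700,000 < $925,000 → not met
2. agent due-diligence review 976 days ago vs limit 730 → not met
3. condition 'offers currency exchange' holds; regulatory findings open 6 > 4 → not met
4. independent AML audit 132 days ago vs limit 120 → not met
5. transaction monitoring calibration 579 days ago vs limit 540 → not met
6. sanctions-list screening review 64 days ago vs limit 60 → not met
7. BSA training 560 days ago vs limit 540 → not met
Not met: 7 of 7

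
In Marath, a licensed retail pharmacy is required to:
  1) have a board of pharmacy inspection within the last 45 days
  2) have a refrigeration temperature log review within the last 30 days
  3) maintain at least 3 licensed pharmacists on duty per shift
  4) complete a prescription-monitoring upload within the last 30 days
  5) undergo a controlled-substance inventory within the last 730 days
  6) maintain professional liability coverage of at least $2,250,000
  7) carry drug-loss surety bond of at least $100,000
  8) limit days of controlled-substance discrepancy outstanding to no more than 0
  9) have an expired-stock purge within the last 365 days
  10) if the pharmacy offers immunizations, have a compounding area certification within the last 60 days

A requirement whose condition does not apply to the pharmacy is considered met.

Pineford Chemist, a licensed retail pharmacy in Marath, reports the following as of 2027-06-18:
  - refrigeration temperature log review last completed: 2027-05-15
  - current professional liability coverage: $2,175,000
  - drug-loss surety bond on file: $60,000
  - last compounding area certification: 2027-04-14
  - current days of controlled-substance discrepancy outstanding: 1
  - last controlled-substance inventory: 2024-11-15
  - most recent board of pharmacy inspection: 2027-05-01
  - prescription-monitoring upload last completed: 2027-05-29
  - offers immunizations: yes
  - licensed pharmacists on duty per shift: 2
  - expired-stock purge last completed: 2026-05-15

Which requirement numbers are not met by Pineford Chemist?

1, 2, 3, 5, 6, 7, 8, 9, 10

1. board of pharmacy inspection 48 days ago vs limit 45 → not met
2. refrigeration temperature log review 34 days ago vs limit 30 → not met
3. licensed pharmacists on duty per shift 2 < 3 → not met
4. prescription-monitoring upload 20 days ago vs limit 30 → met
5. controlled-substance inventory 945 days ago vs limit 730 → not met
6. professional liability coverage $2,175,000 < $2,250,000 → not met
7. drug-loss surety bond $60,000 < $100,000 → not met
8. days of controlled-substance discrepancy outstanding 1 > 0 → not met
9. expired-stock purge 399 days ago vs limit 365 → not met
10. condition 'offers immunizations' holds; compounding area certification 65 days ago vs limit 60 → not met
Not met: 1, 2, 3, 5, 6, 7, 8, 9, 10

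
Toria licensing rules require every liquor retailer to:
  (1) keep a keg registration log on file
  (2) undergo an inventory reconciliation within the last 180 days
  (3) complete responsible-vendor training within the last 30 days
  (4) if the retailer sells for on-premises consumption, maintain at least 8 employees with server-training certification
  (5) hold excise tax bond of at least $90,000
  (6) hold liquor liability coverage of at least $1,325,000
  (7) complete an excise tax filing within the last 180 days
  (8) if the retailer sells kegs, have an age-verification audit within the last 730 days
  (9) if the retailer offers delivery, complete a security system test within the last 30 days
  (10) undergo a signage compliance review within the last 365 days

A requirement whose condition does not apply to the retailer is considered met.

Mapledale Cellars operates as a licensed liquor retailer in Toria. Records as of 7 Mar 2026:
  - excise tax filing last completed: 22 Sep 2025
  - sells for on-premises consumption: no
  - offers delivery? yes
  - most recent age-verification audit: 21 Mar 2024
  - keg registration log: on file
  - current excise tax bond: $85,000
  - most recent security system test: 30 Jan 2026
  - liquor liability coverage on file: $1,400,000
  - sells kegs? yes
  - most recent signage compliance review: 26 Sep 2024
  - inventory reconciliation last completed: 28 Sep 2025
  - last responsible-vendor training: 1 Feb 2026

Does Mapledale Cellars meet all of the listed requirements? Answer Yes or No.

No

1. keg registration log present → met
2. inventory reconciliation 160 days ago vs limit 180 → met
3. responsible-vendor training 34 days ago vs limit 30 → not met
4. condition 'sells for on-premises consumption' does not hold → requirement n/a → met
5. excise tax bond $85,000 < $90,000 → not met
6. liquor liability coverage $1,400,000 ≥ $1,325,000 → met
7. excise tax filing 166 days ago vs limit 180 → met
8. condition 'sells kegs' holds; age-verification audit 716 days ago vs limit 730 → met
9. condition 'offers delivery' holds; security system test 36 days ago vs limit 30 → not met
10. signage compliance review 527 days ago vs limit 365 → not met
Not met: 3, 5, 9, 10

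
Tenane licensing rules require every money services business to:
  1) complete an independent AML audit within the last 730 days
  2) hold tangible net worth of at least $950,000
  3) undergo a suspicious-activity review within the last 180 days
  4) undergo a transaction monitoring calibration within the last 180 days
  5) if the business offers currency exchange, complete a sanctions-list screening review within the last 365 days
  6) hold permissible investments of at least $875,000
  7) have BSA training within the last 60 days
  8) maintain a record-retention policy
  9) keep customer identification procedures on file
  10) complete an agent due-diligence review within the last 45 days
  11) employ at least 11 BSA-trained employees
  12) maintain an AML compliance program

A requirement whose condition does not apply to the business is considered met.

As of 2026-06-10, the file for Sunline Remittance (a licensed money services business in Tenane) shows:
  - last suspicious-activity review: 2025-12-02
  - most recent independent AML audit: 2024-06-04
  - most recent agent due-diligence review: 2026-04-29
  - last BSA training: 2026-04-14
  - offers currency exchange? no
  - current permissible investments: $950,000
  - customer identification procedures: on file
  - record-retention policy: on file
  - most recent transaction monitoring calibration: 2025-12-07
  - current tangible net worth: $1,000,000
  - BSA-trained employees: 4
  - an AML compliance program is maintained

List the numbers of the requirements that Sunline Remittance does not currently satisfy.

1. independent AML audit 736 days ago vs limit 730 → not met
2. tangible net worth $1,000,000 ≥ $950,000 → met
3. suspicious-activity review 190 days ago vs limit 180 → not met
4. transaction monitoring calibration 185 days ago vs limit 180 → not met
5. condition 'offers currency exchange' does not hold → requirement n/a → met
6. permissible investments $950,000 ≥ $875,000 → met
7. BSA training 57 days ago vs limit 60 → met
8. record-retention policy present → met
9. customer identification procedures present → met
10. agent due-diligence review 42 days ago vs limit 45 → met
11. BSA-trained employees 4 < 11 → not met
12. AML compliance program present → met
Not met: 1, 3, 4, 11

1, 3, 4, 11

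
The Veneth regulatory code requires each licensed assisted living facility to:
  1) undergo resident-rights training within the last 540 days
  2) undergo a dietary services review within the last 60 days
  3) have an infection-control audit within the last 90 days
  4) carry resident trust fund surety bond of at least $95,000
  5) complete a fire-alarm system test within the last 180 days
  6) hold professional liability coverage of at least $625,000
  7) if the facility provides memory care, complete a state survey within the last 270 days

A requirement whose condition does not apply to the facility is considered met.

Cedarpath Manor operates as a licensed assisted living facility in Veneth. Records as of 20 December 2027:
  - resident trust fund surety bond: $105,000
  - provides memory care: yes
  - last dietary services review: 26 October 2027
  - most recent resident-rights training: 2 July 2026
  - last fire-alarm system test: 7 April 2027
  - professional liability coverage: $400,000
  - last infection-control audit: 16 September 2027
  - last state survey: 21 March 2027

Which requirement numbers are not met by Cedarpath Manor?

3, 5, 6, 7

1. resident-rights training 536 days ago vs limit 540 → met
2. dietary services review 55 days ago vs limit 60 → met
3. infection-control audit 95 days ago vs limit 90 → not met
4. resident trust fund surety bond $105,000 ≥ $95,000 → met
5. fire-alarm system test 257 days ago vs limit 180 → not met
6. professional liability coverage $400,000 < $625,000 → not met
7. condition 'provides memory care' holds; state survey 274 days ago vs limit 270 → not met
Not met: 3, 5, 6, 7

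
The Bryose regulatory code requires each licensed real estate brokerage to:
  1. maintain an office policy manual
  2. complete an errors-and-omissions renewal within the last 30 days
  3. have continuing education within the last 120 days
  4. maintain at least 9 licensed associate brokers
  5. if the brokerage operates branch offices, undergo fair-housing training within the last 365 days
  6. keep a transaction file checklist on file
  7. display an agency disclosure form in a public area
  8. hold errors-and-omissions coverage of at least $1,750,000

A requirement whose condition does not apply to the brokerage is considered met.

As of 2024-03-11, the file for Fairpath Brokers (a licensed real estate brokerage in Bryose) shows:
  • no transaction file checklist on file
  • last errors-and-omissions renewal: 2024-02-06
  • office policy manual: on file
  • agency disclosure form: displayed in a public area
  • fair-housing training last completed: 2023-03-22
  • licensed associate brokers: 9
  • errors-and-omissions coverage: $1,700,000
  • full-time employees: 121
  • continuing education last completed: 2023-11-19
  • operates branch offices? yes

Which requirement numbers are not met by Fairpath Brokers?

2, 6, 8

1. office policy manual present → met
2. errors-and-omissions renewal 34 days ago vs limit 30 → not met
3. continuing education 113 days ago vs limit 120 → met
4. licensed associate brokers 9 ≥ 9 → met
5. condition 'operates branch offices' holds; fair-housing training 355 days ago vs limit 365 → met
6. transaction file checklist absent → not met
7. agency disclosure form present → met
8. errors-and-omissions coverage $1,700,000 < $1,750,000 → not met
Not met: 2, 6, 8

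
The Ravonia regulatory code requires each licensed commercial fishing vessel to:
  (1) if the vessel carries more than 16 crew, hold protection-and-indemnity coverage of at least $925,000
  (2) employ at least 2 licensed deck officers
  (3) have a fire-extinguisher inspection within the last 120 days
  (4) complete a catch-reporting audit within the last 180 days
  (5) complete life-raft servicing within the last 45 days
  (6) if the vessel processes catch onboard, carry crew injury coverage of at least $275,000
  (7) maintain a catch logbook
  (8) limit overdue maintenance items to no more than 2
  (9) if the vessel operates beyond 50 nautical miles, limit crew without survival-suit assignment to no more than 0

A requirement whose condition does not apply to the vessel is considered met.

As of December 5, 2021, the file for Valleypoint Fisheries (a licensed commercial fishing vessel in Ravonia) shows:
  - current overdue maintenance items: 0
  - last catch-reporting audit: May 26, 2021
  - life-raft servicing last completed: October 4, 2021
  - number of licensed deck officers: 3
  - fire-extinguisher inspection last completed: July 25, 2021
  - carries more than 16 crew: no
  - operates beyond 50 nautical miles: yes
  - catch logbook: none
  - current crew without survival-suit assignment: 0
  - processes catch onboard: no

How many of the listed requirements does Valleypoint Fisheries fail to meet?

4

1. condition 'carries more than 16 crew' does not hold → requirement n/a → met
2. licensed deck officers 3 ≥ 2 → met
3. fire-extinguisher inspection 133 days ago vs limit 120 → not met
4. catch-reporting audit 193 days ago vs limit 180 → not met
5. life-raft servicing 62 days ago vs limit 45 → not met
6. condition 'processes catch onboard' does not hold → requirement n/a → met
7. catch logbook absent → not met
8. overdue maintenance items 0 ≤ 2 → met
9. condition 'operates beyond 50 nautical miles' holds; crew without survival-suit assignment 0 ≤ 0 → met
Not met: 4 of 9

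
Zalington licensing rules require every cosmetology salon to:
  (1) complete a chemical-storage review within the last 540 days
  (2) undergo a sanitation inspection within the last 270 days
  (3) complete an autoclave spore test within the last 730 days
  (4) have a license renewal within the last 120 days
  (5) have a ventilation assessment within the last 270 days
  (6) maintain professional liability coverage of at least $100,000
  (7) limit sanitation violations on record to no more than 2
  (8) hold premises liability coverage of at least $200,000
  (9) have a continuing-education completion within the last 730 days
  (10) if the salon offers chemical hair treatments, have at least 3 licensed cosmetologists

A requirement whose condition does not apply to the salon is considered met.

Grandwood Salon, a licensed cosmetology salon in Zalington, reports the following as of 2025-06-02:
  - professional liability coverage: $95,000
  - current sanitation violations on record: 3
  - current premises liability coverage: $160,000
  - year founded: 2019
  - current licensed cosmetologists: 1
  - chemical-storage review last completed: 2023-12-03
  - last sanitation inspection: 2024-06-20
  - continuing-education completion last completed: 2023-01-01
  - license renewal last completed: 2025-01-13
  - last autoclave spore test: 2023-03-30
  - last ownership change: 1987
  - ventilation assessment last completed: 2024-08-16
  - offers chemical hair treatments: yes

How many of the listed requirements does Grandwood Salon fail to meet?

1. chemical-storage review 547 days ago vs limit 540 → not met
2. sanitation inspection 347 days ago vs limit 270 → not met
3. autoclave spore test 795 days ago vs limit 730 → not met
4. license renewal 140 days ago vs limit 120 → not met
5. ventilation assessment 290 days ago vs limit 270 → not met
6. professional liability coverage $95,000 < $100,000 → not met
7. sanitation violations on record 3 > 2 → not met
8. premises liability coverage $160,000 < $200,000 → not met
9. continuing-education completion 883 days ago vs limit 730 → not met
10. condition 'offers chemical hair treatments' holds; licensed cosmetologists 1 < 3 → not met
Not met: 10 of 10

10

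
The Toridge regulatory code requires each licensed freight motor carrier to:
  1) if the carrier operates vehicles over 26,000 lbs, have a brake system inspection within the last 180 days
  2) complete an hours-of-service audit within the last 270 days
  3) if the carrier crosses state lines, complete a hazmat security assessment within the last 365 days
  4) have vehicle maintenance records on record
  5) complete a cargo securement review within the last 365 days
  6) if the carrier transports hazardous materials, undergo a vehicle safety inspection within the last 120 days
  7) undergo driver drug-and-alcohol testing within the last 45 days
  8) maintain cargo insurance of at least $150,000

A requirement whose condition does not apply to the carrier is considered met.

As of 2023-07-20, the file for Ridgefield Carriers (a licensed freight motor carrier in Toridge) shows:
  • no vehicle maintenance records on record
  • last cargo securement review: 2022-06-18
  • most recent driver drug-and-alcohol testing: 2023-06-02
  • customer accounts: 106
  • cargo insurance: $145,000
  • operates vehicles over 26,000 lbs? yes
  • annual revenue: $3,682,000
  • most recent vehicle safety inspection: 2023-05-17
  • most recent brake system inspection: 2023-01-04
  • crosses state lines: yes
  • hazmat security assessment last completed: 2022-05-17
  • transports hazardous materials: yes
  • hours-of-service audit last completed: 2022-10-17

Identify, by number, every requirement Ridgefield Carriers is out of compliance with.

1, 2, 3, 4, 5, 7, 8

1. condition 'operates vehicles over 26,000 lbs' holds; brake system inspection 197 days ago vs limit 180 → not met
2. hours-of-service audit 276 days ago vs limit 270 → not met
3. condition 'crosses state lines' holds; hazmat security assessment 429 days ago vs limit 365 → not met
4. vehicle maintenance records absent → not met
5. cargo securement review 397 days ago vs limit 365 → not met
6. condition 'transports hazardous materials' holds; vehicle safety inspection 64 days ago vs limit 120 → met
7. driver drug-and-alcohol testing 48 days ago vs limit 45 → not met
8. cargo insurance $145,000 < $150,000 → not met
Not met: 1, 2, 3, 4, 5, 7, 8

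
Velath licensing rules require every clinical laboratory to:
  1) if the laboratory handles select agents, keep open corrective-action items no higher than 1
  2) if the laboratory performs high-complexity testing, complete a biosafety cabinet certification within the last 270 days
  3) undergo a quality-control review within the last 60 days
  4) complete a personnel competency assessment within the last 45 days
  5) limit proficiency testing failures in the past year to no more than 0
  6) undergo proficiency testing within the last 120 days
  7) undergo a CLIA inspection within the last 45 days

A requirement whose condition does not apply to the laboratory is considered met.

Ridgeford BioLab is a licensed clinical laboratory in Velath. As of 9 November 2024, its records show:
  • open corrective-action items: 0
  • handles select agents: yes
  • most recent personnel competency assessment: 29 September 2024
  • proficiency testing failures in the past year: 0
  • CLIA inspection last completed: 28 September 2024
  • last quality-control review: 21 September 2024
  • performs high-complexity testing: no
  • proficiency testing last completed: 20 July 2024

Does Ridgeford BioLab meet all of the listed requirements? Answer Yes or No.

1. condition 'handles select agents' holds; open corrective-action items 0 ≤ 1 → met
2. condition 'performs high-complexity testing' does not hold → requirement n/a → met
3. quality-control review 49 days ago vs limit 60 → met
4. personnel competency assessment 41 days ago vs limit 45 → met
5. proficiency testing failures in the past year 0 ≤ 0 → met
6. proficiency testing 112 days ago vs limit 120 → met
7. CLIA inspection 42 days ago vs limit 45 → met
All met.

Yes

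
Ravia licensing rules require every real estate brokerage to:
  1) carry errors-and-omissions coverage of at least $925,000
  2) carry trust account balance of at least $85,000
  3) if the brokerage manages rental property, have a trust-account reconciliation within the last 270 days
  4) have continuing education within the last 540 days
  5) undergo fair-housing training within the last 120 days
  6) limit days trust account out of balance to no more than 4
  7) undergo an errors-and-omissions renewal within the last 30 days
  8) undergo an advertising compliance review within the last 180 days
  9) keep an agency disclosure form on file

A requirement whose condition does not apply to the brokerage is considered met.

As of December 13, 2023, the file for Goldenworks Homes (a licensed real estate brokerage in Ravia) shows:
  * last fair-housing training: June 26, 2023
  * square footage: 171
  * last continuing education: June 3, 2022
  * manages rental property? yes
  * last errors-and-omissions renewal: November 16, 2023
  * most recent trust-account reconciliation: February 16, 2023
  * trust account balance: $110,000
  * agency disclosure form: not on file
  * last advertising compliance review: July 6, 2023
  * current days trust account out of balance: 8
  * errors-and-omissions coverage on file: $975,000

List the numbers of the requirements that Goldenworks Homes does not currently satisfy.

1. errors-and-omissions coverage $975,000 ≥ $925,000 → met
2. trust account balance $110,000 ≥ $85,000 → met
3. condition 'manages rental property' holds; trust-account reconciliation 300 days ago vs limit 270 → not met
4. continuing education 558 days ago vs limit 540 → not met
5. fair-housing training 170 days ago vs limit 120 → not met
6. days trust account out of balance 8 > 4 → not met
7. errors-and-omissions renewal 27 days ago vs limit 30 → met
8. advertising compliance review 160 days ago vs limit 180 → met
9. agency disclosure form absent → not met
Not met: 3, 4, 5, 6, 9

3, 4, 5, 6, 9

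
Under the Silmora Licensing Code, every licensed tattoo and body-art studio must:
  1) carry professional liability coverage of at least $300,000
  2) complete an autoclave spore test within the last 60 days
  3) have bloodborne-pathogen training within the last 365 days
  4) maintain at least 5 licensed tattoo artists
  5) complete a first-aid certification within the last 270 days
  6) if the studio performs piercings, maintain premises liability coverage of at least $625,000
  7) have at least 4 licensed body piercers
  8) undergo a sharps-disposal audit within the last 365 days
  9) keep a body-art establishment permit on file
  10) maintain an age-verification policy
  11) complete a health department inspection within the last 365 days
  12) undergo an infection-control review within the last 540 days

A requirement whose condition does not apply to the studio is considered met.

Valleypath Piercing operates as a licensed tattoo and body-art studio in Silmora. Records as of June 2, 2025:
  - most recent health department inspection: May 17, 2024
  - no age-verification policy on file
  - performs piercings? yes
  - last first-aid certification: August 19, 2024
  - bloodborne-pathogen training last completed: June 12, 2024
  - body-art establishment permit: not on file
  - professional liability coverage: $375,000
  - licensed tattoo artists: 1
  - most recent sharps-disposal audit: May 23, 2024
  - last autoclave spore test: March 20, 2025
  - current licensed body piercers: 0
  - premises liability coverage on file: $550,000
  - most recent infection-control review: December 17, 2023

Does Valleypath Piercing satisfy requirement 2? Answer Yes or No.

No

2. autoclave spore test 74 days ago vs limit 60 → not met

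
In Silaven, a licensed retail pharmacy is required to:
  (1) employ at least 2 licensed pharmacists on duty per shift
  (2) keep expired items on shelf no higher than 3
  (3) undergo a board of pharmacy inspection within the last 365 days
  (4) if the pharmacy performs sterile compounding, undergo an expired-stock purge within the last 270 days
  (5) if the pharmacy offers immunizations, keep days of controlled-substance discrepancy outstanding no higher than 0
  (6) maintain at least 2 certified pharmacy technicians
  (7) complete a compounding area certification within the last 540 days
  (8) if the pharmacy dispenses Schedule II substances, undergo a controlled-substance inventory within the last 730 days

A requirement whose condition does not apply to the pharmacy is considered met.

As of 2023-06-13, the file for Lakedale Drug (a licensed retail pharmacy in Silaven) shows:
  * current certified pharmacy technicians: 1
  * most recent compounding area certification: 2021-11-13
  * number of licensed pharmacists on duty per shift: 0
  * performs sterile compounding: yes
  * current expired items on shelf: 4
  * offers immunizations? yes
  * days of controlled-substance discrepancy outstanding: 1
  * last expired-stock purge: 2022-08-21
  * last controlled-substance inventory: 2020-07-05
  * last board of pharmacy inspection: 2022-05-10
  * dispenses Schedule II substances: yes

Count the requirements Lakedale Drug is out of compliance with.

8

1. licensed pharmacists on duty per shift 0 < 2 → not met
2. expired items on shelf 4 > 3 → not met
3. board of pharmacy inspection 399 days ago vs limit 365 → not met
4. condition 'performs sterile compounding' holds; expired-stock purge 296 days ago vs limit 270 → not met
5. condition 'offers immunizations' holds; days of controlled-substance discrepancy outstanding 1 > 0 → not met
6. certified pharmacy technicians 1 < 2 → not met
7. compounding area certification 577 days ago vs limit 540 → not met
8. condition 'dispenses Schedule II substances' holds; controlled-substance inventory 1073 days ago vs limit 730 → not met
Not met: 8 of 8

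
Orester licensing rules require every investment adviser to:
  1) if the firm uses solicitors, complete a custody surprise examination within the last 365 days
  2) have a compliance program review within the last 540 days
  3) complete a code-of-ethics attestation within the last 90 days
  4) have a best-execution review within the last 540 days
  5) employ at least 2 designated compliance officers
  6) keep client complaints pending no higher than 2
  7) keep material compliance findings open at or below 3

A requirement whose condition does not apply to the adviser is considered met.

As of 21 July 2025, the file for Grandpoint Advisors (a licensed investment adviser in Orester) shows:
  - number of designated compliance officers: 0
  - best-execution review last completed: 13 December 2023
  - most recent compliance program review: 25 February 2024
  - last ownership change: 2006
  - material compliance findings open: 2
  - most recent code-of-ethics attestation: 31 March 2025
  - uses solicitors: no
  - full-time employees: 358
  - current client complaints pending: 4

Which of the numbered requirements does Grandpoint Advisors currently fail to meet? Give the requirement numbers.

1. condition 'uses solicitors' does not hold → requirement n/a → met
2. compliance program review 512 days ago vs limit 540 → met
3. code-of-ethics attestation 112 days ago vs limit 90 → not met
4. best-execution review 586 days ago vs limit 540 → not met
5. designated compliance officers 0 < 2 → not met
6. client complaints pending 4 > 2 → not met
7. material compliance findings open 2 ≤ 3 → met
Not met: 3, 4, 5, 6

3, 4, 5, 6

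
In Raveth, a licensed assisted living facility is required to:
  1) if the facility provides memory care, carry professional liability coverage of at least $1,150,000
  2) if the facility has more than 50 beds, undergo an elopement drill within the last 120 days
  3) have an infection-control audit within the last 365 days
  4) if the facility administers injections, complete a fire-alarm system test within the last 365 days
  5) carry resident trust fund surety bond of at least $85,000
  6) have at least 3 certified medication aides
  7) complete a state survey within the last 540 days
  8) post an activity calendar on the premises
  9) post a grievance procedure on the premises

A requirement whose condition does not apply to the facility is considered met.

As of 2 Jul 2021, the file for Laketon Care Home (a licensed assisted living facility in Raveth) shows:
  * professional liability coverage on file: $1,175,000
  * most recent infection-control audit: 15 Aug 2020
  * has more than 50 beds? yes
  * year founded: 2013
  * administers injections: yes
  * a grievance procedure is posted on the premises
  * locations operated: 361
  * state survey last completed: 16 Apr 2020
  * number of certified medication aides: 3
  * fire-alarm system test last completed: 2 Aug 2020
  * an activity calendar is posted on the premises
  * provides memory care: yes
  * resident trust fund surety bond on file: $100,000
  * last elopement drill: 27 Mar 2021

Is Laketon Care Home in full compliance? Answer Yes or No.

Yes

1. condition 'provides memory care' holds; professional liability coverage $1,175,000 ≥ $1,150,000 → met
2. condition 'has more than 50 beds' holds; elopement drill 97 days ago vs limit 120 → met
3. infection-control audit 321 days ago vs limit 365 → met
4. condition 'administers injections' holds; fire-alarm system test 334 days ago vs limit 365 → met
5. resident trust fund surety bond $100,000 ≥ $85,000 → met
6. certified medication aides 3 ≥ 3 → met
7. state survey 442 days ago vs limit 540 → met
8. activity calendar present → met
9. grievance procedure present → met
All met.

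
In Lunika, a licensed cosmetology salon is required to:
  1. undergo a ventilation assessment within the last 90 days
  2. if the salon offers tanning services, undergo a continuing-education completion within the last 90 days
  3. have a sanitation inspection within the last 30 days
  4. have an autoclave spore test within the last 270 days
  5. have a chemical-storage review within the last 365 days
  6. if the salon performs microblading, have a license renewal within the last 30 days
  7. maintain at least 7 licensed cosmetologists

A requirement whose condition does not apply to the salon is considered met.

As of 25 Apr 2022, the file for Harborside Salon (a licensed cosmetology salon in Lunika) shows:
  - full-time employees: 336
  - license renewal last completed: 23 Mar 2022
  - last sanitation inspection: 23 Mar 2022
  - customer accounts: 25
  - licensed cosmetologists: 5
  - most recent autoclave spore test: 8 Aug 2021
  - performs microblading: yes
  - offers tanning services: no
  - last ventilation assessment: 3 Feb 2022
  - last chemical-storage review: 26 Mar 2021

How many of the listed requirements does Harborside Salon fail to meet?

4

1. ventilation assessment 81 days ago vs limit 90 → met
2. condition 'offers tanning services' does not hold → requirement n/a → met
3. sanitation inspection 33 days ago vs limit 30 → not met
4. autoclave spore test 260 days ago vs limit 270 → met
5. chemical-storage review 395 days ago vs limit 365 → not met
6. condition 'performs microblading' holds; license renewal 33 days ago vs limit 30 → not met
7. licensed cosmetologists 5 < 7 → not met
Not met: 4 of 7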